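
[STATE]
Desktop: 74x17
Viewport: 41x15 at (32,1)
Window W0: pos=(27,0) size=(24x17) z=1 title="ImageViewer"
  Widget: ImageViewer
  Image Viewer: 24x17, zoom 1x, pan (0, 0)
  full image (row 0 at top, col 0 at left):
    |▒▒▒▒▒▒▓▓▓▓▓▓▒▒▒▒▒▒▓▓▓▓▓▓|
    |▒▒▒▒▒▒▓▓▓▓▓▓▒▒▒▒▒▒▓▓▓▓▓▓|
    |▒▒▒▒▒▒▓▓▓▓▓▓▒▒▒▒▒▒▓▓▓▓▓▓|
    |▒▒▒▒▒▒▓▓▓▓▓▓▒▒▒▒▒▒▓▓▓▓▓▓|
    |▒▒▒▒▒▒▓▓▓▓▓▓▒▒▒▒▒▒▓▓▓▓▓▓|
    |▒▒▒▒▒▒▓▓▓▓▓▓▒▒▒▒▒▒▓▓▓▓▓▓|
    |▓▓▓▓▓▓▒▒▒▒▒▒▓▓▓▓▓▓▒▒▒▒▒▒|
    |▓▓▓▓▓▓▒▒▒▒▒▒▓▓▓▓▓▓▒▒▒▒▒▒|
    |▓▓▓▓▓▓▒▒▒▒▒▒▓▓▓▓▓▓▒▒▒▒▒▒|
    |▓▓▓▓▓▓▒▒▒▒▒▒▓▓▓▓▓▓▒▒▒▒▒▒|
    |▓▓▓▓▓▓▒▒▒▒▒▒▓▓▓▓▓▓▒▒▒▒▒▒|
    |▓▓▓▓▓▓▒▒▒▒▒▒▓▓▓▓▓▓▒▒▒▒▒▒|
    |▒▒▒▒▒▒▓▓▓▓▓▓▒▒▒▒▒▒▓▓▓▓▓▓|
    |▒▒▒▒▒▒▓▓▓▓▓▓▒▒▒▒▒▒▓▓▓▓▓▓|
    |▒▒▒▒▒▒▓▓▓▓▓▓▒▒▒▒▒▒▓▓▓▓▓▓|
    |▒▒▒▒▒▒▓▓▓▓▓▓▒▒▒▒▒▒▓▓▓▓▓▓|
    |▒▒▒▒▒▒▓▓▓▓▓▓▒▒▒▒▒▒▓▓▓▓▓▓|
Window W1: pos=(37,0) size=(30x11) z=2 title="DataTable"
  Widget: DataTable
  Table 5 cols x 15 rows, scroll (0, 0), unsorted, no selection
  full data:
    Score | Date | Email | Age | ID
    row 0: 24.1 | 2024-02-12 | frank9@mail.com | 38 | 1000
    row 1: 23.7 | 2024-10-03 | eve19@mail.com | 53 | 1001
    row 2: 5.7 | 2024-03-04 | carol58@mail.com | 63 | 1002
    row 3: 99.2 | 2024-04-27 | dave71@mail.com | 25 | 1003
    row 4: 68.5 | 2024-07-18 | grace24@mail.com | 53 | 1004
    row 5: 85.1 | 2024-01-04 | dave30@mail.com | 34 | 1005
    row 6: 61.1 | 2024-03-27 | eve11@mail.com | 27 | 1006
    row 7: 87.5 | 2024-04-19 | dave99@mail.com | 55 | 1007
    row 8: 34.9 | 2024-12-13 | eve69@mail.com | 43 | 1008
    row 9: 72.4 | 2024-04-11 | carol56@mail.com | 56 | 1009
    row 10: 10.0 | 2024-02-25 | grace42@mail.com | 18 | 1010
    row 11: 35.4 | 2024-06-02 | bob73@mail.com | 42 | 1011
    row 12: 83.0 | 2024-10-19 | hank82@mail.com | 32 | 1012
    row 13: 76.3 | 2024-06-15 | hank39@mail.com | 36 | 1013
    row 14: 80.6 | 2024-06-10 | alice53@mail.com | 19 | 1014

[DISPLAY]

geVie┃ DataTable                  ┃      
─────┠────────────────────────────┨      
▒▒▓▓▓┃Score│Date      │Email      ┃      
▒▒▓▓▓┃─────┼──────────┼───────────┃      
▒▒▓▓▓┃24.1 │2024-02-12│frank9@mail┃      
▒▒▓▓▓┃23.7 │2024-10-03│eve19@mail.┃      
▒▒▓▓▓┃5.7  │2024-03-04│carol58@mai┃      
▒▒▓▓▓┃99.2 │2024-04-27│dave71@mail┃      
▓▓▒▒▒┃68.5 │2024-07-18│grace24@mai┃      
▓▓▒▒▒┗━━━━━━━━━━━━━━━━━━━━━━━━━━━━┛      
▓▓▒▒▒▒▒▒▓▓▓▓▓▓▒▒▒▒┃                      
▓▓▒▒▒▒▒▒▓▓▓▓▓▓▒▒▒▒┃                      
▓▓▒▒▒▒▒▒▓▓▓▓▓▓▒▒▒▒┃                      
▓▓▒▒▒▒▒▒▓▓▓▓▓▓▒▒▒▒┃                      
▒▒▓▓▓▓▓▓▒▒▒▒▒▒▓▓▓▓┃                      


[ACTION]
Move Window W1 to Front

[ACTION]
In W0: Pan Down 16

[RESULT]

geVie┃ DataTable                  ┃      
─────┠────────────────────────────┨      
▒▒▓▓▓┃Score│Date      │Email      ┃      
     ┃─────┼──────────┼───────────┃      
     ┃24.1 │2024-02-12│frank9@mail┃      
     ┃23.7 │2024-10-03│eve19@mail.┃      
     ┃5.7  │2024-03-04│carol58@mai┃      
     ┃99.2 │2024-04-27│dave71@mail┃      
     ┃68.5 │2024-07-18│grace24@mai┃      
     ┗━━━━━━━━━━━━━━━━━━━━━━━━━━━━┛      
                  ┃                      
                  ┃                      
                  ┃                      
                  ┃                      
                  ┃                      


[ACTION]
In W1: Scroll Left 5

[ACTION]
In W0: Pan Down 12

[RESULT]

geVie┃ DataTable                  ┃      
─────┠────────────────────────────┨      
     ┃Score│Date      │Email      ┃      
     ┃─────┼──────────┼───────────┃      
     ┃24.1 │2024-02-12│frank9@mail┃      
     ┃23.7 │2024-10-03│eve19@mail.┃      
     ┃5.7  │2024-03-04│carol58@mai┃      
     ┃99.2 │2024-04-27│dave71@mail┃      
     ┃68.5 │2024-07-18│grace24@mai┃      
     ┗━━━━━━━━━━━━━━━━━━━━━━━━━━━━┛      
                  ┃                      
                  ┃                      
                  ┃                      
                  ┃                      
                  ┃                      


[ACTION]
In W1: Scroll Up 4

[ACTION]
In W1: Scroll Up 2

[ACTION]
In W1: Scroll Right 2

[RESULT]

geVie┃ DataTable                  ┃      
─────┠────────────────────────────┨      
     ┃ore│Date      │Email        ┃      
     ┃───┼──────────┼─────────────┃      
     ┃.1 │2024-02-12│frank9@mail.c┃      
     ┃.7 │2024-10-03│eve19@mail.co┃      
     ┃7  │2024-03-04│carol58@mail.┃      
     ┃.2 │2024-04-27│dave71@mail.c┃      
     ┃.5 │2024-07-18│grace24@mail.┃      
     ┗━━━━━━━━━━━━━━━━━━━━━━━━━━━━┛      
                  ┃                      
                  ┃                      
                  ┃                      
                  ┃                      
                  ┃                      


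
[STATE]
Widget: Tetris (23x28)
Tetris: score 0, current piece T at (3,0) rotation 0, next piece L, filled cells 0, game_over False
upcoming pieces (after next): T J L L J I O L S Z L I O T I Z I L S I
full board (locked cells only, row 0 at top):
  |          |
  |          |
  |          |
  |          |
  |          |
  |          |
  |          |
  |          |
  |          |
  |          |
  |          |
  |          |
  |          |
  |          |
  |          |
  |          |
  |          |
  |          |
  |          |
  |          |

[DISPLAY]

    ▒     │Next:       
   ▒▒▒    │  ▒         
          │▒▒▒         
          │            
          │            
          │            
          │Score:      
          │0           
          │            
          │            
          │            
          │            
          │            
          │            
          │            
          │            
          │            
          │            
          │            
          │            
          │            
          │            
          │            
          │            
          │            
          │            
          │            
          │            


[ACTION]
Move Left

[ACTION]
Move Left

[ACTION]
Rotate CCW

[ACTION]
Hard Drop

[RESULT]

     ▒    │Next:       
   ▒▒▒    │ ▒          
          │▒▒▒         
          │            
          │            
          │            
          │Score:      
          │0           
          │            
          │            
          │            
          │            
          │            
          │            
          │            
          │            
          │            
  ▒       │            
 ▒▒       │            
  ▒       │            
          │            
          │            
          │            
          │            
          │            
          │            
          │            
          │            


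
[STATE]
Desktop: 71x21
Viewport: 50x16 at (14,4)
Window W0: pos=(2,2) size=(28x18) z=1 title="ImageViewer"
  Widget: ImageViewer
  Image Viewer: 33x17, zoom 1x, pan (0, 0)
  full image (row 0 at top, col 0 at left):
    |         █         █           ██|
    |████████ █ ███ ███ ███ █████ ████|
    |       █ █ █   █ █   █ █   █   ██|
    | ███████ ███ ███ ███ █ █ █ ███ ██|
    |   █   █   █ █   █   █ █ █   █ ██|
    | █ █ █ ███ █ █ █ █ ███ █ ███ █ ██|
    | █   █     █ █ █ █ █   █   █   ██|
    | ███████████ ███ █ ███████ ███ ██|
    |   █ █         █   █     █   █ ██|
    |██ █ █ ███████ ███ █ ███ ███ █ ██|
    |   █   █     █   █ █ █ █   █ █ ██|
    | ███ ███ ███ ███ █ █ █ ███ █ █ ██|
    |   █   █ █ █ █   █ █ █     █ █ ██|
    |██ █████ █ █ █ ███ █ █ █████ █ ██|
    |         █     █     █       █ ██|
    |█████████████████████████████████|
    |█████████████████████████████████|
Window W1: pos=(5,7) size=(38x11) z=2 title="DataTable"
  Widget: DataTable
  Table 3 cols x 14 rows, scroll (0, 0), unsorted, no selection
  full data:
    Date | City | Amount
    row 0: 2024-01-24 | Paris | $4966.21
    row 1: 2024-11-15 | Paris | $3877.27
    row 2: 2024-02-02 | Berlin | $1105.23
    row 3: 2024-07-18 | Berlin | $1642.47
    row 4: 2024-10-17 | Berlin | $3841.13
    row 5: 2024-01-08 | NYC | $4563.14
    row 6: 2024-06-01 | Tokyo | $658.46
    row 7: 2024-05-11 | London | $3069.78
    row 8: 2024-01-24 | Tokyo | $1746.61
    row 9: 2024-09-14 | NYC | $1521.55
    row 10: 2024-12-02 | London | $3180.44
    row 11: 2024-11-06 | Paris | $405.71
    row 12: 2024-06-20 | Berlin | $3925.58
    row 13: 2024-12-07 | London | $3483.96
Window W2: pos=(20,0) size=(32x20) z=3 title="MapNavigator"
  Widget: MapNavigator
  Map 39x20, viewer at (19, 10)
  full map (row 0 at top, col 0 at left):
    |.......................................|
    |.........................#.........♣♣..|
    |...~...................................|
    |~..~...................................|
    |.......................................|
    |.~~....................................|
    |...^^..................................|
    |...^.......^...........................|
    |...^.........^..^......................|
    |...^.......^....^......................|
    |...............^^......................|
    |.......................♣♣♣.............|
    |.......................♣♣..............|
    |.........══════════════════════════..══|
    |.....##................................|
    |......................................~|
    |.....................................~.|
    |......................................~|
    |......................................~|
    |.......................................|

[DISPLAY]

──────┃..............................┃            
      ┃..............................┃            
███ ██┃..............................┃            
━━━━━━┃^.............................┃            
le    ┃.......^......................┃            
──────┃.........^..^.................┃            
  │Cit┃.......^....^.................┃            
──┼───┃...........^^..@..............┃            
24│Par┃...................♣♣♣........┃            
15│Par┃...................♣♣.........┃            
02│Ber┃.....═════════════════════════┃            
18│Ber┃.##...........................┃            
17│Ber┃..............................┃            
━━━━━━┃..............................┃            
█ █ ██┃..............................┃            
━━━━━━┗━━━━━━━━━━━━━━━━━━━━━━━━━━━━━━┛            


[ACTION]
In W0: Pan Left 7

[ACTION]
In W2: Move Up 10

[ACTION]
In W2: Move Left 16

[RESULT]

──────┃                              ┃            
      ┃                              ┃            
███ ██┃                              ┃            
━━━━━━┃                              ┃            
le    ┃                              ┃            
──────┃                              ┃            
  │Cit┃                              ┃            
──┼───┃            ...@..............┃            
24│Par┃            ..................┃            
15│Par┃            ...~..............┃            
02│Ber┃            ~..~..............┃            
18│Ber┃            ..................┃            
17│Ber┃            .~~...............┃            
━━━━━━┃            ...^^.............┃            
█ █ ██┃            ...^.......^......┃            
━━━━━━┗━━━━━━━━━━━━━━━━━━━━━━━━━━━━━━┛            


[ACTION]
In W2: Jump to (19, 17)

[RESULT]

──────┃...........^^.................┃            
      ┃...................♣♣♣........┃            
███ ██┃...................♣♣.........┃            
━━━━━━┃.....═════════════════════════┃            
le    ┃.##...........................┃            
──────┃..............................┃            
  │Cit┃..............................┃            
──┼───┃...............@..............┃            
24│Par┃..............................┃            
15│Par┃..............................┃            
02│Ber┃                              ┃            
18│Ber┃                              ┃            
17│Ber┃                              ┃            
━━━━━━┃                              ┃            
█ █ ██┃                              ┃            
━━━━━━┗━━━━━━━━━━━━━━━━━━━━━━━━━━━━━━┛            


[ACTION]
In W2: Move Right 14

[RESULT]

──────┃.....................         ┃            
      ┃.....♣♣♣.............         ┃            
███ ██┃.....♣♣..............         ┃            
━━━━━━┃═════════════════..══         ┃            
le    ┃.....................         ┃            
──────┃....................~         ┃            
  │Cit┃...................~.         ┃            
──┼───┃...............@....~         ┃            
24│Par┃....................~         ┃            
15│Par┃.....................         ┃            
02│Ber┃                              ┃            
18│Ber┃                              ┃            
17│Ber┃                              ┃            
━━━━━━┃                              ┃            
█ █ ██┃                              ┃            
━━━━━━┗━━━━━━━━━━━━━━━━━━━━━━━━━━━━━━┛            


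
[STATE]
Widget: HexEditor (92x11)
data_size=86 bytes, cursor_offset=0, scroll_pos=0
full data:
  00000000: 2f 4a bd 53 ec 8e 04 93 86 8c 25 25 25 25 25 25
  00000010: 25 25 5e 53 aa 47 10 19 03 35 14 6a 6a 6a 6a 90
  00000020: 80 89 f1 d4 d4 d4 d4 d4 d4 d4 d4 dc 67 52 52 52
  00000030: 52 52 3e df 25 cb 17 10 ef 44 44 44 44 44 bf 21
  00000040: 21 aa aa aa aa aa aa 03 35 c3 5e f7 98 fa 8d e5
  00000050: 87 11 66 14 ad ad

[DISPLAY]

00000000  2F 4a bd 53 ec 8e 04 93  86 8c 25 25 25 25 25 25  |/J.S......%%%%%%|              
00000010  25 25 5e 53 aa 47 10 19  03 35 14 6a 6a 6a 6a 90  |%%^S.G...5.jjjj.|              
00000020  80 89 f1 d4 d4 d4 d4 d4  d4 d4 d4 dc 67 52 52 52  |............gRRR|              
00000030  52 52 3e df 25 cb 17 10  ef 44 44 44 44 44 bf 21  |RR>.%....DDDDD.!|              
00000040  21 aa aa aa aa aa aa 03  35 c3 5e f7 98 fa 8d e5  |!.......5.^.....|              
00000050  87 11 66 14 ad ad                                 |..f...          |              
                                                                                            
                                                                                            
                                                                                            
                                                                                            
                                                                                            


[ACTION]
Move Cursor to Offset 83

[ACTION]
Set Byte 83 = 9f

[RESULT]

00000000  2f 4a bd 53 ec 8e 04 93  86 8c 25 25 25 25 25 25  |/J.S......%%%%%%|              
00000010  25 25 5e 53 aa 47 10 19  03 35 14 6a 6a 6a 6a 90  |%%^S.G...5.jjjj.|              
00000020  80 89 f1 d4 d4 d4 d4 d4  d4 d4 d4 dc 67 52 52 52  |............gRRR|              
00000030  52 52 3e df 25 cb 17 10  ef 44 44 44 44 44 bf 21  |RR>.%....DDDDD.!|              
00000040  21 aa aa aa aa aa aa 03  35 c3 5e f7 98 fa 8d e5  |!.......5.^.....|              
00000050  87 11 66 9F ad ad                                 |..f...          |              
                                                                                            
                                                                                            
                                                                                            
                                                                                            
                                                                                            


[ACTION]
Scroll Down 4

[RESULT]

00000040  21 aa aa aa aa aa aa 03  35 c3 5e f7 98 fa 8d e5  |!.......5.^.....|              
00000050  87 11 66 9F ad ad                                 |..f...          |              
                                                                                            
                                                                                            
                                                                                            
                                                                                            
                                                                                            
                                                                                            
                                                                                            
                                                                                            
                                                                                            


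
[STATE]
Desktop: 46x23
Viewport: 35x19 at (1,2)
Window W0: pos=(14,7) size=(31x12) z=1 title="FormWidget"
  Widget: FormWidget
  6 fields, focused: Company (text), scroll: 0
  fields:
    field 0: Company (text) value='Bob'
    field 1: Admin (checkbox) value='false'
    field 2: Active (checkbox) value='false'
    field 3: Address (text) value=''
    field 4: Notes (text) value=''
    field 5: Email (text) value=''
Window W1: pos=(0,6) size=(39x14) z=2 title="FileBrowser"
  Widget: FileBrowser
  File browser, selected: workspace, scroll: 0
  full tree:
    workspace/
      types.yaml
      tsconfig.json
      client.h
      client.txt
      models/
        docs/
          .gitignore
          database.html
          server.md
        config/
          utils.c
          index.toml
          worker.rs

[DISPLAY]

                                   
                                   
                                   
                                   
━━━━━━━━━━━━━━━━━━━━━━━━━━━━━━━━━━━
 FileBrowser                       
───────────────────────────────────
> [-] workspace/                   
    types.yaml                     
    tsconfig.json                  
    client.h                       
    client.txt                     
    [+] models/                    
                                   
                                   
                                   
                                   
━━━━━━━━━━━━━━━━━━━━━━━━━━━━━━━━━━━
                                   


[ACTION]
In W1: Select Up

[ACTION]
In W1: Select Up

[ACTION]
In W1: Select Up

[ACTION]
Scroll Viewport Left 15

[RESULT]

                                   
                                   
                                   
                                   
┏━━━━━━━━━━━━━━━━━━━━━━━━━━━━━━━━━━
┃ FileBrowser                      
┠──────────────────────────────────
┃> [-] workspace/                  
┃    types.yaml                    
┃    tsconfig.json                 
┃    client.h                      
┃    client.txt                    
┃    [+] models/                   
┃                                  
┃                                  
┃                                  
┃                                  
┗━━━━━━━━━━━━━━━━━━━━━━━━━━━━━━━━━━
                                   


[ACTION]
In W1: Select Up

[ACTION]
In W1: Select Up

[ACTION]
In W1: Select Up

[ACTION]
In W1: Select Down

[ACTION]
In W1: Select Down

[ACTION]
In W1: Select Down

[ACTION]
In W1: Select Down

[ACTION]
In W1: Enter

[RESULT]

                                   
                                   
                                   
                                   
┏━━━━━━━━━━━━━━━━━━━━━━━━━━━━━━━━━━
┃ FileBrowser                      
┠──────────────────────────────────
┃  [-] workspace/                  
┃    types.yaml                    
┃    tsconfig.json                 
┃    client.h                      
┃  > client.txt                    
┃    [+] models/                   
┃                                  
┃                                  
┃                                  
┃                                  
┗━━━━━━━━━━━━━━━━━━━━━━━━━━━━━━━━━━
                                   


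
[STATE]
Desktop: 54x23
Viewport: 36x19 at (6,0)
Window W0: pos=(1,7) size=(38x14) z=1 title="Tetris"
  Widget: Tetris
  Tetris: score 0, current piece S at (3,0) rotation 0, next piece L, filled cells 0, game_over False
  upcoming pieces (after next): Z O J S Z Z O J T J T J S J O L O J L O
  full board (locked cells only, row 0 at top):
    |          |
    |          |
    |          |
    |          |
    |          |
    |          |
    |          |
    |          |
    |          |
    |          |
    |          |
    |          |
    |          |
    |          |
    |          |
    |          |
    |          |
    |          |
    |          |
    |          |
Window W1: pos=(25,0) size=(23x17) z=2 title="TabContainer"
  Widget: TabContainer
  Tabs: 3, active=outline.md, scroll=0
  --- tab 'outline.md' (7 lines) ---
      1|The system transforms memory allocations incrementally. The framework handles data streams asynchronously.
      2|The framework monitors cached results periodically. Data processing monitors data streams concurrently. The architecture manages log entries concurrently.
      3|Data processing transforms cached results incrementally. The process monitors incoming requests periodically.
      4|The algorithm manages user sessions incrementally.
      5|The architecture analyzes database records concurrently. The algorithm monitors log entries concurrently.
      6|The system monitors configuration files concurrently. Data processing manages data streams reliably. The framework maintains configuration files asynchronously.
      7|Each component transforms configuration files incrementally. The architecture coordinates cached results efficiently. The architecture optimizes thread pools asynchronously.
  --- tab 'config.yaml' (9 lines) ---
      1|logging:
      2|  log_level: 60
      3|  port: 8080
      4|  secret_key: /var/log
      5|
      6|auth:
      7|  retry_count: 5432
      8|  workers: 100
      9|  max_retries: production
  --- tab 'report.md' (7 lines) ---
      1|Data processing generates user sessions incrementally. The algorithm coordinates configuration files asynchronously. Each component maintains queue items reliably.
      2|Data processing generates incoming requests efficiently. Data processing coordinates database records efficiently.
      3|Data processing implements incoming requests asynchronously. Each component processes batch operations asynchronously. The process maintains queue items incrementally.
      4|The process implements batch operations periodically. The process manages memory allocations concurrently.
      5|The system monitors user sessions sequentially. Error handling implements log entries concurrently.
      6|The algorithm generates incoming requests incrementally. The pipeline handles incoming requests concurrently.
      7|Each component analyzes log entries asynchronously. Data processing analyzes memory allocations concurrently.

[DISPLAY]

                   ┏━━━━━━━━━━━━━━━━
                   ┃ TabContainer   
                   ┠────────────────
                   ┃[outline.md]│ co
                   ┃────────────────
                   ┃The system trans
                   ┃The framework mo
━━━━━━━━━━━━━━━━━━━┃Data processing 
ris                ┃The algorithm ma
───────────────────┃The architecture
      │Next:       ┃The system monit
      │  ▒         ┃Each component t
      │▒▒▒         ┃                
      │            ┃                
      │            ┃                
      │            ┃                
      │Score:      ┗━━━━━━━━━━━━━━━━
      │0                        ┃   
      │                         ┃   


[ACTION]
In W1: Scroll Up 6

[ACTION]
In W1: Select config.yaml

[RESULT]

                   ┏━━━━━━━━━━━━━━━━
                   ┃ TabContainer   
                   ┠────────────────
                   ┃ outline.md │[co
                   ┃────────────────
                   ┃logging:        
                   ┃  log_level: 60 
━━━━━━━━━━━━━━━━━━━┃  port: 8080    
ris                ┃  secret_key: /v
───────────────────┃                
      │Next:       ┃auth:           
      │  ▒         ┃  retry_count: 5
      │▒▒▒         ┃  workers: 100  
      │            ┃  max_retries: p
      │            ┃                
      │            ┃                
      │Score:      ┗━━━━━━━━━━━━━━━━
      │0                        ┃   
      │                         ┃   


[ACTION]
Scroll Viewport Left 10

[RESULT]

                         ┏━━━━━━━━━━
                         ┃ TabContai
                         ┠──────────
                         ┃ outline.m
                         ┃──────────
                         ┃logging:  
                         ┃  log_leve
 ┏━━━━━━━━━━━━━━━━━━━━━━━┃  port: 80
 ┃ Tetris                ┃  secret_k
 ┠───────────────────────┃          
 ┃          │Next:       ┃auth:     
 ┃          │  ▒         ┃  retry_co
 ┃          │▒▒▒         ┃  workers:
 ┃          │            ┃  max_retr
 ┃          │            ┃          
 ┃          │            ┃          
 ┃          │Score:      ┗━━━━━━━━━━
 ┃          │0                      
 ┃          │                       


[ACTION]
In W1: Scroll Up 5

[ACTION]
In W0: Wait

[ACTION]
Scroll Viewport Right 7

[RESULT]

                  ┏━━━━━━━━━━━━━━━━━
                  ┃ TabContainer    
                  ┠─────────────────
                  ┃ outline.md │[con
                  ┃─────────────────
                  ┃logging:         
                  ┃  log_level: 60  
━━━━━━━━━━━━━━━━━━┃  port: 8080     
is                ┃  secret_key: /va
──────────────────┃                 
     │Next:       ┃auth:            
     │  ▒         ┃  retry_count: 54
     │▒▒▒         ┃  workers: 100   
     │            ┃  max_retries: pr
     │            ┃                 
     │            ┃                 
     │Score:      ┗━━━━━━━━━━━━━━━━━
     │0                        ┃    
     │                         ┃    


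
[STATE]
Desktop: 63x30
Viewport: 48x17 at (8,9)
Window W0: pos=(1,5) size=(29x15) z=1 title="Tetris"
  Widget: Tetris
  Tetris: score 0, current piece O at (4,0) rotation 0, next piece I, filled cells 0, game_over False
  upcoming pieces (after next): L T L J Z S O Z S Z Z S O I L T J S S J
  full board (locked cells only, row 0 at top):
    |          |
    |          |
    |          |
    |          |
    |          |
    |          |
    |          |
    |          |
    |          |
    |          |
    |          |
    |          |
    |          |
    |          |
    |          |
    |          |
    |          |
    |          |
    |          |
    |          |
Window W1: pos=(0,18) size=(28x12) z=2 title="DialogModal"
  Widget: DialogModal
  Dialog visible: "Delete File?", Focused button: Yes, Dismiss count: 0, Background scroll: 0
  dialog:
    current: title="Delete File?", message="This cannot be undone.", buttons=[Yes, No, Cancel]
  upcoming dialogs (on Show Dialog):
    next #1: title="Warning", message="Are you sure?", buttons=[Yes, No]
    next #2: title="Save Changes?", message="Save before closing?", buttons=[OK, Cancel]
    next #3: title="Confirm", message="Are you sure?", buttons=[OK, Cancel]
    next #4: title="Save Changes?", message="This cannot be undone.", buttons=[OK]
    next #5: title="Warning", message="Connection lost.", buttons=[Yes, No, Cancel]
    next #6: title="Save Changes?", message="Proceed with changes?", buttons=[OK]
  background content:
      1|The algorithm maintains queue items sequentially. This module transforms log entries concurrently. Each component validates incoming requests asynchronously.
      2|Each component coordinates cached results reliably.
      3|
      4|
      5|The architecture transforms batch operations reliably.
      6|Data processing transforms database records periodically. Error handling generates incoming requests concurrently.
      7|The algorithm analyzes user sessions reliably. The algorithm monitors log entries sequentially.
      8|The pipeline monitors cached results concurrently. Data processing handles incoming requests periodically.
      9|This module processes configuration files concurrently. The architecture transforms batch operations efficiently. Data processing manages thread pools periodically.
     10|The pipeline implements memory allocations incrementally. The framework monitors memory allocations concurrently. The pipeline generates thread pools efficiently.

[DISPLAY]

    │████            ┃                          
    │                ┃                          
    │                ┃                          
    │                ┃                          
    │                ┃                          
    │Score:          ┃                          
    │0               ┃                          
    │                ┃                          
    │                ┃                          
━━━━━━━━━━━━━━━━━━━┓ ┃                          
Modal              ┃━┛                          
───────────────────┨                            
orithm maintains qu┃                            
────────────────┐es┃                            
Delete File?    │  ┃                            
 cannot be undon│  ┃                            
]  No   Cancel  │rm┃                            


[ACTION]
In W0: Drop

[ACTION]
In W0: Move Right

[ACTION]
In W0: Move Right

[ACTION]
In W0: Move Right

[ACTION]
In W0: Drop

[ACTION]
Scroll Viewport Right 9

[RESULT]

██            ┃                                 
              ┃                                 
              ┃                                 
              ┃                                 
              ┃                                 
ore:          ┃                                 
              ┃                                 
              ┃                                 
              ┃                                 
━━━━━━━━━━━━┓ ┃                                 
            ┃━┛                                 
────────────┨                                   
maintains qu┃                                   
─────────┐es┃                                   
File?    │  ┃                                   
 be undon│  ┃                                   
 Cancel  │rm┃                                   


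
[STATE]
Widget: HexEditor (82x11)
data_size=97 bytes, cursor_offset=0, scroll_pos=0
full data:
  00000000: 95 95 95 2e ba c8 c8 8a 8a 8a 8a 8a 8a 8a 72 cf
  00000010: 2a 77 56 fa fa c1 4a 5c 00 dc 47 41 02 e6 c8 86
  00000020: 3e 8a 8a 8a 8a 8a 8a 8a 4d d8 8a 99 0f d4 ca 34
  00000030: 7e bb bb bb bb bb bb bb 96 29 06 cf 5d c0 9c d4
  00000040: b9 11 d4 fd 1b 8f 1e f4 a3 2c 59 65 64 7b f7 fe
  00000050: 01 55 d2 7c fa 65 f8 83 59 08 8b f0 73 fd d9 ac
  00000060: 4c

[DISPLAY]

00000000  95 95 95 2e ba c8 c8 8a  8a 8a 8a 8a 8a 8a 72 cf  |..............r.|    
00000010  2a 77 56 fa fa c1 4a 5c  00 dc 47 41 02 e6 c8 86  |*wV...J\..GA....|    
00000020  3e 8a 8a 8a 8a 8a 8a 8a  4d d8 8a 99 0f d4 ca 34  |>.......M......4|    
00000030  7e bb bb bb bb bb bb bb  96 29 06 cf 5d c0 9c d4  |~........)..]...|    
00000040  b9 11 d4 fd 1b 8f 1e f4  a3 2c 59 65 64 7b f7 fe  |.........,Yed{..|    
00000050  01 55 d2 7c fa 65 f8 83  59 08 8b f0 73 fd d9 ac  |.U.|.e..Y...s...|    
00000060  4c                                                |L               |    
                                                                                  
                                                                                  
                                                                                  
                                                                                  


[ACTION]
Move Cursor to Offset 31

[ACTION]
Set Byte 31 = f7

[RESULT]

00000000  95 95 95 2e ba c8 c8 8a  8a 8a 8a 8a 8a 8a 72 cf  |..............r.|    
00000010  2a 77 56 fa fa c1 4a 5c  00 dc 47 41 02 e6 c8 F7  |*wV...J\..GA....|    
00000020  3e 8a 8a 8a 8a 8a 8a 8a  4d d8 8a 99 0f d4 ca 34  |>.......M......4|    
00000030  7e bb bb bb bb bb bb bb  96 29 06 cf 5d c0 9c d4  |~........)..]...|    
00000040  b9 11 d4 fd 1b 8f 1e f4  a3 2c 59 65 64 7b f7 fe  |.........,Yed{..|    
00000050  01 55 d2 7c fa 65 f8 83  59 08 8b f0 73 fd d9 ac  |.U.|.e..Y...s...|    
00000060  4c                                                |L               |    
                                                                                  
                                                                                  
                                                                                  
                                                                                  


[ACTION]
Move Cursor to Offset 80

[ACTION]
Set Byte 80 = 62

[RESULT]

00000000  95 95 95 2e ba c8 c8 8a  8a 8a 8a 8a 8a 8a 72 cf  |..............r.|    
00000010  2a 77 56 fa fa c1 4a 5c  00 dc 47 41 02 e6 c8 f7  |*wV...J\..GA....|    
00000020  3e 8a 8a 8a 8a 8a 8a 8a  4d d8 8a 99 0f d4 ca 34  |>.......M......4|    
00000030  7e bb bb bb bb bb bb bb  96 29 06 cf 5d c0 9c d4  |~........)..]...|    
00000040  b9 11 d4 fd 1b 8f 1e f4  a3 2c 59 65 64 7b f7 fe  |.........,Yed{..|    
00000050  62 55 d2 7c fa 65 f8 83  59 08 8b f0 73 fd d9 ac  |bU.|.e..Y...s...|    
00000060  4c                                                |L               |    
                                                                                  
                                                                                  
                                                                                  
                                                                                  


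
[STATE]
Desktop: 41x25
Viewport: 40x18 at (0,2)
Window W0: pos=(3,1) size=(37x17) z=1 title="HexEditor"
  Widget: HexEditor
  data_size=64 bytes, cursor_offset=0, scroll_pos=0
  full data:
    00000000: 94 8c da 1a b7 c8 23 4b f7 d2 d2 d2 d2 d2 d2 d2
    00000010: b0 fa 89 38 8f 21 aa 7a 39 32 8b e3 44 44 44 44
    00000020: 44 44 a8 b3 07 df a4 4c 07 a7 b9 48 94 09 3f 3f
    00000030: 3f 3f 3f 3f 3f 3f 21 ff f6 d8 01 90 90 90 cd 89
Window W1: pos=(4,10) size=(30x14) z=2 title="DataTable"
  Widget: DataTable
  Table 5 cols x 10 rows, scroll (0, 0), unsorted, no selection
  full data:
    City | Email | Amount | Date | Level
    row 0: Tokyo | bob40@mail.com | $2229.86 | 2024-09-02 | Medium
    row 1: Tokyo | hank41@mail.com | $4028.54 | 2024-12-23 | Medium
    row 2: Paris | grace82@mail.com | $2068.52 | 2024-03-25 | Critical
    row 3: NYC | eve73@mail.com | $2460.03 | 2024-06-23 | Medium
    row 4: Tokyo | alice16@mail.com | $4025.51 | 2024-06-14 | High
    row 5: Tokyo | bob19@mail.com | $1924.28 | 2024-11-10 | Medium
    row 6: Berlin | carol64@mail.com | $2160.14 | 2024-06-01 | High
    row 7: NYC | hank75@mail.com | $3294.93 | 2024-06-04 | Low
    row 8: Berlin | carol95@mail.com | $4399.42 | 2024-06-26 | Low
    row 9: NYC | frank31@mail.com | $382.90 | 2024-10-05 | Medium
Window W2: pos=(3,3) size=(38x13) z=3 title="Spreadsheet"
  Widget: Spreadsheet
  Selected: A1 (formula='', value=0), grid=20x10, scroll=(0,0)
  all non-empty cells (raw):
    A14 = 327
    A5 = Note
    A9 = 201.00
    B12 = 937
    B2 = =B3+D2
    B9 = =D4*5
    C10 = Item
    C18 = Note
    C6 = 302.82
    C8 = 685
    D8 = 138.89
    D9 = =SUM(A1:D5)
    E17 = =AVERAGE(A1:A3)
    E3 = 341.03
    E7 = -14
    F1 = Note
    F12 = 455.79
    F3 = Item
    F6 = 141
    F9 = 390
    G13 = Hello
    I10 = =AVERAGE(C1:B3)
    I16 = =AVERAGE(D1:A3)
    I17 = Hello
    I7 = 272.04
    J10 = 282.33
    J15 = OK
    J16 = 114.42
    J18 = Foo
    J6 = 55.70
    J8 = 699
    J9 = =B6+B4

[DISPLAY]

   ┃ HexEditor                         ┃
   ┏━━━━━━━━━━━━━━━━━━━━━━━━━━━━━━━━━━━━
   ┃ Spreadsheet                        
   ┠────────────────────────────────────
   ┃A1:                                 
   ┃       A       B       C       D    
   ┃------------------------------------
   ┃  1      [0]       0       0       0
   ┃  2        0       0       0       0
   ┃  3        0       0       0       0
   ┃  4        0       0       0       0
   ┃  5 Note           0       0       0
   ┃  6        0       0  302.82       0
   ┗━━━━━━━━━━━━━━━━━━━━━━━━━━━━━━━━━━━━
   ┃┃Tokyo │hank41@mail.com │$402┃     ┃
   ┗┃Paris │grace82@mail.com│$206┃━━━━━┛
    ┃NYC   │eve73@mail.com  │$246┃      
    ┃Tokyo │alice16@mail.com│$402┃      


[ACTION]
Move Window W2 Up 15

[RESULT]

   ┠────────────────────────────────────
   ┃A1:                                 
   ┃       A       B       C       D    
   ┃------------------------------------
   ┃  1      [0]       0       0       0
   ┃  2        0       0       0       0
   ┃  3        0       0       0       0
   ┃  4        0       0       0       0
   ┃  5 Note           0       0       0
   ┃  6        0       0  302.82       0
   ┗━━━━━━━━━━━━━━━━━━━━━━━━━━━━━━━━━━━━
   ┃┃City  │Email           │Amou┃     ┃
   ┃┃──────┼────────────────┼────┃     ┃
   ┃┃Tokyo │bob40@mail.com  │$222┃     ┃
   ┃┃Tokyo │hank41@mail.com │$402┃     ┃
   ┗┃Paris │grace82@mail.com│$206┃━━━━━┛
    ┃NYC   │eve73@mail.com  │$246┃      
    ┃Tokyo │alice16@mail.com│$402┃      


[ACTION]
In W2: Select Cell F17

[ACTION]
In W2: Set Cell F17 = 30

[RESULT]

   ┠────────────────────────────────────
   ┃F17: 30                             
   ┃       A       B       C       D    
   ┃------------------------------------
   ┃  1        0       0       0       0
   ┃  2        0       0       0       0
   ┃  3        0       0       0       0
   ┃  4        0       0       0       0
   ┃  5 Note           0       0       0
   ┃  6        0       0  302.82       0
   ┗━━━━━━━━━━━━━━━━━━━━━━━━━━━━━━━━━━━━
   ┃┃City  │Email           │Amou┃     ┃
   ┃┃──────┼────────────────┼────┃     ┃
   ┃┃Tokyo │bob40@mail.com  │$222┃     ┃
   ┃┃Tokyo │hank41@mail.com │$402┃     ┃
   ┗┃Paris │grace82@mail.com│$206┃━━━━━┛
    ┃NYC   │eve73@mail.com  │$246┃      
    ┃Tokyo │alice16@mail.com│$402┃      
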